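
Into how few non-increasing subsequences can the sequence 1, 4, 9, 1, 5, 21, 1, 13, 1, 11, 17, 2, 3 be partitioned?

Place each on the leftmost legal pile:
1 → new pile 1 (tops now [1])
4 → new pile 2 (tops now [1, 4])
9 → new pile 3 (tops now [1, 4, 9])
1 → pile 1 (tops now [1, 4, 9])
5 → pile 3 (tops now [1, 4, 5])
21 → new pile 4 (tops now [1, 4, 5, 21])
1 → pile 1 (tops now [1, 4, 5, 21])
13 → pile 4 (tops now [1, 4, 5, 13])
1 → pile 1 (tops now [1, 4, 5, 13])
11 → pile 4 (tops now [1, 4, 5, 11])
17 → new pile 5 (tops now [1, 4, 5, 11, 17])
2 → pile 2 (tops now [1, 2, 5, 11, 17])
3 → pile 3 (tops now [1, 2, 3, 11, 17])
Five piles.

5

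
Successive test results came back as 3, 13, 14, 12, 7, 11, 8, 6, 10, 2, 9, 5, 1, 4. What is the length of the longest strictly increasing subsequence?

4

Track the smallest tail for each achievable length (strict):
3 → extends → [3]
13 → extends → [3, 13]
14 → extends → [3, 13, 14]
12 → replaces 13 → [3, 12, 14]
7 → replaces 12 → [3, 7, 14]
11 → replaces 14 → [3, 7, 11]
8 → replaces 11 → [3, 7, 8]
6 → replaces 7 → [3, 6, 8]
10 → extends → [3, 6, 8, 10]
2 → replaces 3 → [2, 6, 8, 10]
9 → replaces 10 → [2, 6, 8, 9]
5 → replaces 6 → [2, 5, 8, 9]
1 → replaces 2 → [1, 5, 8, 9]
4 → replaces 5 → [1, 4, 8, 9]
Four tails, so the longest strictly increasing subsequence has length 4 (e.g. 3, 7, 8, 10).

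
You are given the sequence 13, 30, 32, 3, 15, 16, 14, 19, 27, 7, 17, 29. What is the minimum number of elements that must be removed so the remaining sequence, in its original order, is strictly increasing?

6

Fewest deletions = n − (longest strictly increasing subsequence).
Patience tails:
13 → extends → [13]
30 → extends → [13, 30]
32 → extends → [13, 30, 32]
3 → replaces 13 → [3, 30, 32]
15 → replaces 30 → [3, 15, 32]
16 → replaces 32 → [3, 15, 16]
14 → replaces 15 → [3, 14, 16]
19 → extends → [3, 14, 16, 19]
27 → extends → [3, 14, 16, 19, 27]
7 → replaces 14 → [3, 7, 16, 19, 27]
17 → replaces 19 → [3, 7, 16, 17, 27]
29 → extends → [3, 7, 16, 17, 27, 29]
Longest strictly increasing subsequence has length 6, so deletions = 12 − 6 = 6.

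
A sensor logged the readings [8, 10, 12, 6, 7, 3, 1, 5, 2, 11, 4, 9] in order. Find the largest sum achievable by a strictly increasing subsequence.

Let S[i] be the best sum of a strictly increasing subsequence ending at i:
i:      1  2  3  4  5  6  7  8  9 10 11 12
a[i]:   8 10 12  6  7  3  1  5  2 11  4  9
S:      8 18 30  6 13  3  1  8  3 29  7 22
Maximum is 30 (e.g. 8 + 10 + 12).

30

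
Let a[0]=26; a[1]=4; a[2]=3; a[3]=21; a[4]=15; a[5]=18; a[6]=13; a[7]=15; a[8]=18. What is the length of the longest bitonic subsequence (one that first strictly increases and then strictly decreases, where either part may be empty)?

4

inc[i] = longest strictly increasing subsequence ending at i; dec[i] = longest strictly decreasing subsequence starting at i:
i:      0  1  2  3  4  5  6  7  8
a[i]:  26  4  3 21 15 18 13 15 18
inc:    1  1  1  2  2  3  2  3  4
dec:    4  2  1  3  2  2  1  1  1
Best peak at i=0 (value 26): inc=1, dec=4, length 1+4−1 = 4.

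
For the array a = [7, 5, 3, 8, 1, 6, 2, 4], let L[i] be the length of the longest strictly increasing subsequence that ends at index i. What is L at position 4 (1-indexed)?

2

dp[i] = 1 + max{dp[j] : j<i, a[j]<a[i]} (or 1 if no such j):
i:     1 2 3 4 5 6 7 8
a[i]:  7 5 3 8 1 6 2 4
dp:    1 1 1 2 1 2 2 3
At index 4 the value is 2.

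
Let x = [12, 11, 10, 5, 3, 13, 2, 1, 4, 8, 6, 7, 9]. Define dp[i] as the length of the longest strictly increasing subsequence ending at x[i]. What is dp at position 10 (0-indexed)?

3

dp[i] = 1 + max{dp[j] : j<i, x[j]<x[i]} (or 1 if no such j):
i:      0  1  2  3  4  5  6  7  8  9 10 11 12
x[i]:  12 11 10  5  3 13  2  1  4  8  6  7  9
dp:     1  1  1  1  1  2  1  1  2  3  3  4  5
At index 10 the value is 3.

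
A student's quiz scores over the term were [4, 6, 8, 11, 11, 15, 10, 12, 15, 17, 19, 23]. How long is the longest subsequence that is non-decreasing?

Track the smallest tail for each achievable length (allowing ties):
4 → extends → [4]
6 → extends → [4, 6]
8 → extends → [4, 6, 8]
11 → extends → [4, 6, 8, 11]
11 → extends → [4, 6, 8, 11, 11]
15 → extends → [4, 6, 8, 11, 11, 15]
10 → replaces 11 → [4, 6, 8, 10, 11, 15]
12 → replaces 15 → [4, 6, 8, 10, 11, 12]
15 → extends → [4, 6, 8, 10, 11, 12, 15]
17 → extends → [4, 6, 8, 10, 11, 12, 15, 17]
19 → extends → [4, 6, 8, 10, 11, 12, 15, 17, 19]
23 → extends → [4, 6, 8, 10, 11, 12, 15, 17, 19, 23]
Ten tails, so the longest non-decreasing subsequence has length 10 (e.g. 4, 6, 8, 11, 11, 15, 15, 17, 19, 23).

10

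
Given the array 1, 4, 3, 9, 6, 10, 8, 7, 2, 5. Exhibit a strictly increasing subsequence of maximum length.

Patience tails give the LIS length; then backtrack through the dp parents:
1 → extends → [1]
4 → extends → [1, 4]
3 → replaces 4 → [1, 3]
9 → extends → [1, 3, 9]
6 → replaces 9 → [1, 3, 6]
10 → extends → [1, 3, 6, 10]
8 → replaces 10 → [1, 3, 6, 8]
7 → replaces 8 → [1, 3, 6, 7]
2 → replaces 3 → [1, 2, 6, 7]
5 → replaces 6 → [1, 2, 5, 7]
Length 4; one witness is 1, 4, 9, 10.

1, 4, 9, 10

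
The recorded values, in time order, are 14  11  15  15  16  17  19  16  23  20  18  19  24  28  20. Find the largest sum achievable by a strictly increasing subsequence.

Let S[i] be the best sum of a strictly increasing subsequence ending at i:
i:       1   2   3   4   5   6   7   8   9  10  11  12  13  14  15
a[i]:   14  11  15  15  16  17  19  16  23  20  18  19  24  28  20
S:      14  11  29  29  45  62  81  45 104 101  80  99 128 156 119
Maximum is 156 (e.g. 14 + 15 + 16 + 17 + 19 + 23 + 24 + 28).

156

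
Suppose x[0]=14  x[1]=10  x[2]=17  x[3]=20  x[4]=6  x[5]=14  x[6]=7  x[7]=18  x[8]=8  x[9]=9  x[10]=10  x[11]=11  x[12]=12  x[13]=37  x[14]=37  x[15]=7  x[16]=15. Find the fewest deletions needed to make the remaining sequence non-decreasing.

8

Fewest deletions = n − (longest non-decreasing subsequence).
Patience tails:
14 → extends → [14]
10 → replaces 14 → [10]
17 → extends → [10, 17]
20 → extends → [10, 17, 20]
6 → replaces 10 → [6, 17, 20]
14 → replaces 17 → [6, 14, 20]
7 → replaces 14 → [6, 7, 20]
18 → replaces 20 → [6, 7, 18]
8 → replaces 18 → [6, 7, 8]
9 → extends → [6, 7, 8, 9]
10 → extends → [6, 7, 8, 9, 10]
11 → extends → [6, 7, 8, 9, 10, 11]
12 → extends → [6, 7, 8, 9, 10, 11, 12]
37 → extends → [6, 7, 8, 9, 10, 11, 12, 37]
37 → extends → [6, 7, 8, 9, 10, 11, 12, 37, 37]
7 → replaces 8 → [6, 7, 7, 9, 10, 11, 12, 37, 37]
15 → replaces 37 → [6, 7, 7, 9, 10, 11, 12, 15, 37]
Longest non-decreasing subsequence has length 9, so deletions = 17 − 9 = 8.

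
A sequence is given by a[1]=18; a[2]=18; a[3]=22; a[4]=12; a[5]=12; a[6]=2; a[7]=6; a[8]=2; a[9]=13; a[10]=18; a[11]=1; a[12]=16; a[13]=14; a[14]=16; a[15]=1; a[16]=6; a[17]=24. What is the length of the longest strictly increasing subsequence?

6

Track the smallest tail for each achievable length (strict):
18 → extends → [18]
18 → already a tail → [18]
22 → extends → [18, 22]
12 → replaces 18 → [12, 22]
12 → already a tail → [12, 22]
2 → replaces 12 → [2, 22]
6 → replaces 22 → [2, 6]
2 → already a tail → [2, 6]
13 → extends → [2, 6, 13]
18 → extends → [2, 6, 13, 18]
1 → replaces 2 → [1, 6, 13, 18]
16 → replaces 18 → [1, 6, 13, 16]
14 → replaces 16 → [1, 6, 13, 14]
16 → extends → [1, 6, 13, 14, 16]
1 → already a tail → [1, 6, 13, 14, 16]
6 → already a tail → [1, 6, 13, 14, 16]
24 → extends → [1, 6, 13, 14, 16, 24]
Six tails, so the longest strictly increasing subsequence has length 6 (e.g. 2, 6, 13, 14, 16, 24).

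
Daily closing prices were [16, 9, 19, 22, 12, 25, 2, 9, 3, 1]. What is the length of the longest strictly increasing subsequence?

4

Track the smallest tail for each achievable length (strict):
16 → extends → [16]
9 → replaces 16 → [9]
19 → extends → [9, 19]
22 → extends → [9, 19, 22]
12 → replaces 19 → [9, 12, 22]
25 → extends → [9, 12, 22, 25]
2 → replaces 9 → [2, 12, 22, 25]
9 → replaces 12 → [2, 9, 22, 25]
3 → replaces 9 → [2, 3, 22, 25]
1 → replaces 2 → [1, 3, 22, 25]
Four tails, so the longest strictly increasing subsequence has length 4 (e.g. 16, 19, 22, 25).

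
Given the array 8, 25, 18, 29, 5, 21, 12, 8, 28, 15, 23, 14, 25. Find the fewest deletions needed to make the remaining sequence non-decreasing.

8

Fewest deletions = n − (longest non-decreasing subsequence).
i:      1  2  3  4  5  6  7  8  9 10 11 12 13
a[i]:   8 25 18 29  5 21 12  8 28 15 23 14 25
dp:     1  2  2  3  1  3  2  2  4  3  4  3  5
max dp = 5, so deletions = 13 − 5 = 8.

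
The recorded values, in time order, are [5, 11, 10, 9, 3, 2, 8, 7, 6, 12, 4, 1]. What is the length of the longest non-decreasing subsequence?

Track the smallest tail for each achievable length (allowing ties):
5 → extends → [5]
11 → extends → [5, 11]
10 → replaces 11 → [5, 10]
9 → replaces 10 → [5, 9]
3 → replaces 5 → [3, 9]
2 → replaces 3 → [2, 9]
8 → replaces 9 → [2, 8]
7 → replaces 8 → [2, 7]
6 → replaces 7 → [2, 6]
12 → extends → [2, 6, 12]
4 → replaces 6 → [2, 4, 12]
1 → replaces 2 → [1, 4, 12]
Three tails, so the longest non-decreasing subsequence has length 3 (e.g. 5, 11, 12).

3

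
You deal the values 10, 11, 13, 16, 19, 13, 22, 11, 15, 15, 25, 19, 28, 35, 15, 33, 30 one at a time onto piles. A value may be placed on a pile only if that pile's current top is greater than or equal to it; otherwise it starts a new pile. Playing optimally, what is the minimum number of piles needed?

Place each on the leftmost legal pile:
10 → new pile 1 (tops now [10])
11 → new pile 2 (tops now [10, 11])
13 → new pile 3 (tops now [10, 11, 13])
16 → new pile 4 (tops now [10, 11, 13, 16])
19 → new pile 5 (tops now [10, 11, 13, 16, 19])
13 → pile 3 (tops now [10, 11, 13, 16, 19])
22 → new pile 6 (tops now [10, 11, 13, 16, 19, 22])
11 → pile 2 (tops now [10, 11, 13, 16, 19, 22])
15 → pile 4 (tops now [10, 11, 13, 15, 19, 22])
15 → pile 4 (tops now [10, 11, 13, 15, 19, 22])
25 → new pile 7 (tops now [10, 11, 13, 15, 19, 22, 25])
19 → pile 5 (tops now [10, 11, 13, 15, 19, 22, 25])
28 → new pile 8 (tops now [10, 11, 13, 15, 19, 22, 25, 28])
35 → new pile 9 (tops now [10, 11, 13, 15, 19, 22, 25, 28, 35])
15 → pile 4 (tops now [10, 11, 13, 15, 19, 22, 25, 28, 35])
33 → pile 9 (tops now [10, 11, 13, 15, 19, 22, 25, 28, 33])
30 → pile 9 (tops now [10, 11, 13, 15, 19, 22, 25, 28, 30])
Nine piles.

9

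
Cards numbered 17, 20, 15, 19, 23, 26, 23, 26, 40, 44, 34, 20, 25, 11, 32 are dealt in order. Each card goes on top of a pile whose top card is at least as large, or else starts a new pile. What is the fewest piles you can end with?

6

Place each on the leftmost legal pile:
17 → new pile 1 (tops now [17])
20 → new pile 2 (tops now [17, 20])
15 → pile 1 (tops now [15, 20])
19 → pile 2 (tops now [15, 19])
23 → new pile 3 (tops now [15, 19, 23])
26 → new pile 4 (tops now [15, 19, 23, 26])
23 → pile 3 (tops now [15, 19, 23, 26])
26 → pile 4 (tops now [15, 19, 23, 26])
40 → new pile 5 (tops now [15, 19, 23, 26, 40])
44 → new pile 6 (tops now [15, 19, 23, 26, 40, 44])
34 → pile 5 (tops now [15, 19, 23, 26, 34, 44])
20 → pile 3 (tops now [15, 19, 20, 26, 34, 44])
25 → pile 4 (tops now [15, 19, 20, 25, 34, 44])
11 → pile 1 (tops now [11, 19, 20, 25, 34, 44])
32 → pile 5 (tops now [11, 19, 20, 25, 32, 44])
Six piles.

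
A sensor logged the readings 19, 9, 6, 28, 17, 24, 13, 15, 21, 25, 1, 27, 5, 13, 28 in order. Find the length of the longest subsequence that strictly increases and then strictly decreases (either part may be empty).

inc[i] = longest strictly increasing subsequence ending at i; dec[i] = longest strictly decreasing subsequence starting at i:
i:      1  2  3  4  5  6  7  8  9 10 11 12 13 14 15
a[i]:  19  9  6 28 17 24 13 15 21 25  1 27  5 13 28
inc:    1  1  1  2  2  3  2  3  4  5  1  6  2  3  7
dec:    4  3  2  4  3  3  2  2  2  2  1  2  1  1  1
Best peak at i=12 (value 27): inc=6, dec=2, length 6+2−1 = 7.

7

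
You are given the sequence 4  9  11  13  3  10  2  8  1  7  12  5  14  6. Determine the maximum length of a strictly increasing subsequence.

Track the smallest tail for each achievable length (strict):
4 → extends → [4]
9 → extends → [4, 9]
11 → extends → [4, 9, 11]
13 → extends → [4, 9, 11, 13]
3 → replaces 4 → [3, 9, 11, 13]
10 → replaces 11 → [3, 9, 10, 13]
2 → replaces 3 → [2, 9, 10, 13]
8 → replaces 9 → [2, 8, 10, 13]
1 → replaces 2 → [1, 8, 10, 13]
7 → replaces 8 → [1, 7, 10, 13]
12 → replaces 13 → [1, 7, 10, 12]
5 → replaces 7 → [1, 5, 10, 12]
14 → extends → [1, 5, 10, 12, 14]
6 → replaces 10 → [1, 5, 6, 12, 14]
Five tails, so the longest strictly increasing subsequence has length 5 (e.g. 4, 9, 11, 13, 14).

5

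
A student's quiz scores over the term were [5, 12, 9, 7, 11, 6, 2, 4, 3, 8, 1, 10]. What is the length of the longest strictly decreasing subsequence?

Negate each value so 'decreasing' becomes 'increasing', then run patience tails on the negated sequence:
-5 → extends → [-5]
-12 → replaces -5 → [-12]
-9 → extends → [-12, -9]
-7 → extends → [-12, -9, -7]
-11 → replaces -9 → [-12, -11, -7]
-6 → extends → [-12, -11, -7, -6]
-2 → extends → [-12, -11, -7, -6, -2]
-4 → replaces -2 → [-12, -11, -7, -6, -4]
-3 → extends → [-12, -11, -7, -6, -4, -3]
-8 → replaces -7 → [-12, -11, -8, -6, -4, -3]
-1 → extends → [-12, -11, -8, -6, -4, -3, -1]
-10 → replaces -8 → [-12, -11, -10, -6, -4, -3, -1]
Seven tails, so the longest strictly decreasing subsequence of the original has length 7.

7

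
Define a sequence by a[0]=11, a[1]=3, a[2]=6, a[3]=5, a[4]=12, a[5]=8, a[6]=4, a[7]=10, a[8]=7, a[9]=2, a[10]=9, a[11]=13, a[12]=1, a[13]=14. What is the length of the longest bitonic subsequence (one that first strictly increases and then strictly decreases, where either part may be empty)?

7

inc[i] = longest strictly increasing subsequence ending at i; dec[i] = longest strictly decreasing subsequence starting at i:
i:      0  1  2  3  4  5  6  7  8  9 10 11 12 13
a[i]:  11  3  6  5 12  8  4 10  7  2  9 13  1 14
inc:    1  1  2  2  3  3  2  4  3  1  4  5  1  6
dec:    6  3  5  4  5  4  3  4  3  2  2  2  1  1
Best peak at i=4 (value 12): inc=3, dec=5, length 3+5−1 = 7.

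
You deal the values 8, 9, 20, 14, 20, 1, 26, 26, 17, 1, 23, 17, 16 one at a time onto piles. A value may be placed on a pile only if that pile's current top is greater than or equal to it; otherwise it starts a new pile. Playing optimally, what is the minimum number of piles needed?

Place each on the leftmost legal pile:
8 → new pile 1 (tops now [8])
9 → new pile 2 (tops now [8, 9])
20 → new pile 3 (tops now [8, 9, 20])
14 → pile 3 (tops now [8, 9, 14])
20 → new pile 4 (tops now [8, 9, 14, 20])
1 → pile 1 (tops now [1, 9, 14, 20])
26 → new pile 5 (tops now [1, 9, 14, 20, 26])
26 → pile 5 (tops now [1, 9, 14, 20, 26])
17 → pile 4 (tops now [1, 9, 14, 17, 26])
1 → pile 1 (tops now [1, 9, 14, 17, 26])
23 → pile 5 (tops now [1, 9, 14, 17, 23])
17 → pile 4 (tops now [1, 9, 14, 17, 23])
16 → pile 4 (tops now [1, 9, 14, 16, 23])
Five piles.

5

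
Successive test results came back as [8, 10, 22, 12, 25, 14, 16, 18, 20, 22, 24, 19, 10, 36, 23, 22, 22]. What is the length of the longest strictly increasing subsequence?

10

Track the smallest tail for each achievable length (strict):
8 → extends → [8]
10 → extends → [8, 10]
22 → extends → [8, 10, 22]
12 → replaces 22 → [8, 10, 12]
25 → extends → [8, 10, 12, 25]
14 → replaces 25 → [8, 10, 12, 14]
16 → extends → [8, 10, 12, 14, 16]
18 → extends → [8, 10, 12, 14, 16, 18]
20 → extends → [8, 10, 12, 14, 16, 18, 20]
22 → extends → [8, 10, 12, 14, 16, 18, 20, 22]
24 → extends → [8, 10, 12, 14, 16, 18, 20, 22, 24]
19 → replaces 20 → [8, 10, 12, 14, 16, 18, 19, 22, 24]
10 → already a tail → [8, 10, 12, 14, 16, 18, 19, 22, 24]
36 → extends → [8, 10, 12, 14, 16, 18, 19, 22, 24, 36]
23 → replaces 24 → [8, 10, 12, 14, 16, 18, 19, 22, 23, 36]
22 → already a tail → [8, 10, 12, 14, 16, 18, 19, 22, 23, 36]
22 → already a tail → [8, 10, 12, 14, 16, 18, 19, 22, 23, 36]
Ten tails, so the longest strictly increasing subsequence has length 10 (e.g. 8, 10, 12, 14, 16, 18, 20, 22, 24, 36).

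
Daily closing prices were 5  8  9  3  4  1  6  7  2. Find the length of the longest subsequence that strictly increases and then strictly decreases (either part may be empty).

5

inc[i] = longest strictly increasing subsequence ending at i; dec[i] = longest strictly decreasing subsequence starting at i:
i:     1 2 3 4 5 6 7 8 9
a[i]:  5 8 9 3 4 1 6 7 2
inc:   1 2 3 1 2 1 3 4 2
dec:   3 3 3 2 2 1 2 2 1
Best peak at i=3 (value 9): inc=3, dec=3, length 3+3−1 = 5.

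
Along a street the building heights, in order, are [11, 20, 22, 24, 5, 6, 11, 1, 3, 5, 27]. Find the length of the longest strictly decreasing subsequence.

3

Let dp[i] be the longest strictly decreasing subsequence ending at i:
i:      1  2  3  4  5  6  7  8  9 10 11
a[i]:  11 20 22 24  5  6 11  1  3  5 27
dp:     1  1  1  1  2  2  2  3  3  3  1
Maximum is 3.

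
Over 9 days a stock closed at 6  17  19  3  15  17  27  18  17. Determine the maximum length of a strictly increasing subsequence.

Track the smallest tail for each achievable length (strict):
6 → extends → [6]
17 → extends → [6, 17]
19 → extends → [6, 17, 19]
3 → replaces 6 → [3, 17, 19]
15 → replaces 17 → [3, 15, 19]
17 → replaces 19 → [3, 15, 17]
27 → extends → [3, 15, 17, 27]
18 → replaces 27 → [3, 15, 17, 18]
17 → already a tail → [3, 15, 17, 18]
Four tails, so the longest strictly increasing subsequence has length 4 (e.g. 6, 17, 19, 27).

4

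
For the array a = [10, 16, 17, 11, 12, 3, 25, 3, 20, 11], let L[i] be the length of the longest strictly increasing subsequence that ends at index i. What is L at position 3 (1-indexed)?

dp[i] = 1 + max{dp[j] : j<i, a[j]<a[i]} (or 1 if no such j):
i:      1  2  3  4  5  6  7  8  9 10
a[i]:  10 16 17 11 12  3 25  3 20 11
dp:     1  2  3  2  3  1  4  1  4  2
At index 3 the value is 3.

3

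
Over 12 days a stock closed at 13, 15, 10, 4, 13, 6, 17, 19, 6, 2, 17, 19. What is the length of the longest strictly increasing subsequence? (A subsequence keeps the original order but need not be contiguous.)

4

Track the smallest tail for each achievable length (strict):
13 → extends → [13]
15 → extends → [13, 15]
10 → replaces 13 → [10, 15]
4 → replaces 10 → [4, 15]
13 → replaces 15 → [4, 13]
6 → replaces 13 → [4, 6]
17 → extends → [4, 6, 17]
19 → extends → [4, 6, 17, 19]
6 → already a tail → [4, 6, 17, 19]
2 → replaces 4 → [2, 6, 17, 19]
17 → already a tail → [2, 6, 17, 19]
19 → already a tail → [2, 6, 17, 19]
Four tails, so the longest strictly increasing subsequence has length 4 (e.g. 13, 15, 17, 19).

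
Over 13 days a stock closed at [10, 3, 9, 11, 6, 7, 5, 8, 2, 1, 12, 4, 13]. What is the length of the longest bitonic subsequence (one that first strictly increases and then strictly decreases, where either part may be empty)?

7

inc[i] = longest strictly increasing subsequence ending at i; dec[i] = longest strictly decreasing subsequence starting at i:
i:      1  2  3  4  5  6  7  8  9 10 11 12 13
a[i]:  10  3  9 11  6  7  5  8  2  1 12  4 13
inc:    1  1  2  3  2  3  2  4  1  1  5  2  6
dec:    6  3  5  5  4  4  3  3  2  1  2  1  1
Best peak at i=4 (value 11): inc=3, dec=5, length 3+5−1 = 7.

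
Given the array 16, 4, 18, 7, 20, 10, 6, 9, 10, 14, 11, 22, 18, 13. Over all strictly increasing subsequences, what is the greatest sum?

76

Let S[i] be the best sum of a strictly increasing subsequence ending at i:
i:      1  2  3  4  5  6  7  8  9 10 11 12 13 14
a[i]:  16  4 18  7 20 10  6  9 10 14 11 22 18 13
S:     16  4 34 11 54 21 10 20 30 44 41 76 62 54
Maximum is 76 (e.g. 16 + 18 + 20 + 22).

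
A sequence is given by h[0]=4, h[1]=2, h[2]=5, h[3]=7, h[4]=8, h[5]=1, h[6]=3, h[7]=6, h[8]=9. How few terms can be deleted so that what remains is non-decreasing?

4

Fewest deletions = n − (longest non-decreasing subsequence).
Patience tails:
4 → extends → [4]
2 → replaces 4 → [2]
5 → extends → [2, 5]
7 → extends → [2, 5, 7]
8 → extends → [2, 5, 7, 8]
1 → replaces 2 → [1, 5, 7, 8]
3 → replaces 5 → [1, 3, 7, 8]
6 → replaces 7 → [1, 3, 6, 8]
9 → extends → [1, 3, 6, 8, 9]
Longest non-decreasing subsequence has length 5, so deletions = 9 − 5 = 4.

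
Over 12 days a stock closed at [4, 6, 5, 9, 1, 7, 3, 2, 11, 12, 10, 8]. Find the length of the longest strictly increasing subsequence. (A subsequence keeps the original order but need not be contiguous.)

5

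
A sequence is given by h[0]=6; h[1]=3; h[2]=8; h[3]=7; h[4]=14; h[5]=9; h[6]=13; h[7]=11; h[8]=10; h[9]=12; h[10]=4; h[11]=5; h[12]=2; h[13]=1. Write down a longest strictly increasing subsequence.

Patience tails give the LIS length; then backtrack through the dp parents:
6 → extends → [6]
3 → replaces 6 → [3]
8 → extends → [3, 8]
7 → replaces 8 → [3, 7]
14 → extends → [3, 7, 14]
9 → replaces 14 → [3, 7, 9]
13 → extends → [3, 7, 9, 13]
11 → replaces 13 → [3, 7, 9, 11]
10 → replaces 11 → [3, 7, 9, 10]
12 → extends → [3, 7, 9, 10, 12]
4 → replaces 7 → [3, 4, 9, 10, 12]
5 → replaces 9 → [3, 4, 5, 10, 12]
2 → replaces 3 → [2, 4, 5, 10, 12]
1 → replaces 2 → [1, 4, 5, 10, 12]
Length 5; one witness is 6, 8, 9, 11, 12.

6, 8, 9, 11, 12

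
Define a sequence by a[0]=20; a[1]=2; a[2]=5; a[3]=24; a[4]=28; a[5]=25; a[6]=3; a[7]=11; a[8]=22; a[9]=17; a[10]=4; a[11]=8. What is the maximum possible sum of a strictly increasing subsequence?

Let S[i] be the best sum of a strictly increasing subsequence ending at i:
i:      0  1  2  3  4  5  6  7  8  9 10 11
a[i]:  20  2  5 24 28 25  3 11 22 17  4  8
S:     20  2  7 44 72 69  5 18 42 35  9 17
Maximum is 72 (e.g. 20 + 24 + 28).

72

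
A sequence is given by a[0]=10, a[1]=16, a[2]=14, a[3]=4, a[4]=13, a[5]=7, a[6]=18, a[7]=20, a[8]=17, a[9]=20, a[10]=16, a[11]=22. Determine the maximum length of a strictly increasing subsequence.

5

Let dp[i] be the length of the longest such subsequence ending at index i:
i:      0  1  2  3  4  5  6  7  8  9 10 11
a[i]:  10 16 14  4 13  7 18 20 17 20 16 22
dp:     1  2  2  1  2  2  3  4  3  4  3  5
Maximum dp value is 5.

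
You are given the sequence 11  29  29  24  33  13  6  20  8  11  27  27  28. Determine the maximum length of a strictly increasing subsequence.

Let dp[i] be the length of the longest such subsequence ending at index i:
i:      1  2  3  4  5  6  7  8  9 10 11 12 13
a[i]:  11 29 29 24 33 13  6 20  8 11 27 27 28
dp:     1  2  2  2  3  2  1  3  2  3  4  4  5
Maximum dp value is 5.

5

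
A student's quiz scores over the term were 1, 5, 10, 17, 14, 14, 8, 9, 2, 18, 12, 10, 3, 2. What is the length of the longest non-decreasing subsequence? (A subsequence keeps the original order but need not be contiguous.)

Let dp[i] be the length of the longest such subsequence ending at index i:
i:      1  2  3  4  5  6  7  8  9 10 11 12 13 14
a[i]:   1  5 10 17 14 14  8  9  2 18 12 10  3  2
dp:     1  2  3  4  4  5  3  4  2  6  5  5  3  3
Maximum dp value is 6.

6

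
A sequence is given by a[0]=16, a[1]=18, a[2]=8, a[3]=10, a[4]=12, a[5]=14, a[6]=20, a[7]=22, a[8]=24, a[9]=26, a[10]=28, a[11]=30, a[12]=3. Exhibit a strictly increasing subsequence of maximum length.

8, 10, 12, 14, 20, 22, 24, 26, 28, 30

Patience tails give the LIS length; then backtrack through the dp parents:
16 → extends → [16]
18 → extends → [16, 18]
8 → replaces 16 → [8, 18]
10 → replaces 18 → [8, 10]
12 → extends → [8, 10, 12]
14 → extends → [8, 10, 12, 14]
20 → extends → [8, 10, 12, 14, 20]
22 → extends → [8, 10, 12, 14, 20, 22]
24 → extends → [8, 10, 12, 14, 20, 22, 24]
26 → extends → [8, 10, 12, 14, 20, 22, 24, 26]
28 → extends → [8, 10, 12, 14, 20, 22, 24, 26, 28]
30 → extends → [8, 10, 12, 14, 20, 22, 24, 26, 28, 30]
3 → replaces 8 → [3, 10, 12, 14, 20, 22, 24, 26, 28, 30]
Length 10; one witness is 8, 10, 12, 14, 20, 22, 24, 26, 28, 30.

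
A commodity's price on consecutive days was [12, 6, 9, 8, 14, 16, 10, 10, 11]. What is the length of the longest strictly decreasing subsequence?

3

Let dp[i] be the longest strictly decreasing subsequence ending at i:
i:      1  2  3  4  5  6  7  8  9
a[i]:  12  6  9  8 14 16 10 10 11
dp:     1  2  2  3  1  1  2  2  2
Maximum is 3.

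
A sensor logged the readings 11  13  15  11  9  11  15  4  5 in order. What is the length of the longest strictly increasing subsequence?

3

Let dp[i] be the length of the longest such subsequence ending at index i:
i:      1  2  3  4  5  6  7  8  9
a[i]:  11 13 15 11  9 11 15  4  5
dp:     1  2  3  1  1  2  3  1  2
Maximum dp value is 3.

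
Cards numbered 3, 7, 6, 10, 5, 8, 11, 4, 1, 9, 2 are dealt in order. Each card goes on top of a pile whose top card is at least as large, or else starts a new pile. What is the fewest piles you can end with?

Place each on the leftmost legal pile:
3 → new pile 1 (tops now [3])
7 → new pile 2 (tops now [3, 7])
6 → pile 2 (tops now [3, 6])
10 → new pile 3 (tops now [3, 6, 10])
5 → pile 2 (tops now [3, 5, 10])
8 → pile 3 (tops now [3, 5, 8])
11 → new pile 4 (tops now [3, 5, 8, 11])
4 → pile 2 (tops now [3, 4, 8, 11])
1 → pile 1 (tops now [1, 4, 8, 11])
9 → pile 4 (tops now [1, 4, 8, 9])
2 → pile 2 (tops now [1, 2, 8, 9])
Four piles.

4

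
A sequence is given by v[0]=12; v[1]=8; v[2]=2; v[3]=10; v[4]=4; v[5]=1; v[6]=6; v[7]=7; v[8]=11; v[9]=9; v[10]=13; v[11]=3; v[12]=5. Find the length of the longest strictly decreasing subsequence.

4

Let dp[i] be the longest strictly decreasing subsequence ending at i:
i:      0  1  2  3  4  5  6  7  8  9 10 11 12
v[i]:  12  8  2 10  4  1  6  7 11  9 13  3  5
dp:     1  2  3  2  3  4  3  3  2  3  1  4  4
Maximum is 4.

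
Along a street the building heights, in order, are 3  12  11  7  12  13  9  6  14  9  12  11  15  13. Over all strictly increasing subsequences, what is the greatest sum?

Let S[i] be the best sum of a strictly increasing subsequence ending at i:
i:      1  2  3  4  5  6  7  8  9 10 11 12 13 14
a[i]:   3 12 11  7 12 13  9  6 14  9 12 11 15 13
S:      3 15 14 10 26 39 19  9 53 19 31 30 68 44
Maximum is 68 (e.g. 3 + 11 + 12 + 13 + 14 + 15).

68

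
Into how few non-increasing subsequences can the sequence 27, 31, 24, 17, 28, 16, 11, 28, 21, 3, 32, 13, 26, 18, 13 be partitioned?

3

The minimum number of non-increasing subsequences covering a sequence equals the length of its longest strictly increasing subsequence.
LIS length is 3 (e.g. 27, 31, 32), so 3 piles are needed.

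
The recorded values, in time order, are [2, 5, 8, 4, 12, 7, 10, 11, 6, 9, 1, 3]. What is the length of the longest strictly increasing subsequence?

5

Let dp[i] be the length of the longest such subsequence ending at index i:
i:      1  2  3  4  5  6  7  8  9 10 11 12
a[i]:   2  5  8  4 12  7 10 11  6  9  1  3
dp:     1  2  3  2  4  3  4  5  3  4  1  2
Maximum dp value is 5.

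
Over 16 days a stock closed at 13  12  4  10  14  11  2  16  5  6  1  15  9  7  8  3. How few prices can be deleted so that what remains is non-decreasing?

Fewest deletions = n − (longest non-decreasing subsequence).
i:      1  2  3  4  5  6  7  8  9 10 11 12 13 14 15 16
a[i]:  13 12  4 10 14 11  2 16  5  6  1 15  9  7  8  3
dp:     1  1  1  2  3  3  1  4  2  3  1  4  4  4  5  2
max dp = 5, so deletions = 16 − 5 = 11.

11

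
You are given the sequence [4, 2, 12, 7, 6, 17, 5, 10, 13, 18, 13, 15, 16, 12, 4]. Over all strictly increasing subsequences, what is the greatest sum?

65

Let S[i] be the best sum of a strictly increasing subsequence ending at i:
i:      1  2  3  4  5  6  7  8  9 10 11 12 13 14 15
a[i]:   4  2 12  7  6 17  5 10 13 18 13 15 16 12  4
S:      4  2 16 11 10 33  9 21 34 52 34 49 65 33  6
Maximum is 65 (e.g. 4 + 7 + 10 + 13 + 15 + 16).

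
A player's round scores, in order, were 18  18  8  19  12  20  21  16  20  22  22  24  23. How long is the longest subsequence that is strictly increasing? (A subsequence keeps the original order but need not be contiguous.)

6

Track the smallest tail for each achievable length (strict):
18 → extends → [18]
18 → already a tail → [18]
8 → replaces 18 → [8]
19 → extends → [8, 19]
12 → replaces 19 → [8, 12]
20 → extends → [8, 12, 20]
21 → extends → [8, 12, 20, 21]
16 → replaces 20 → [8, 12, 16, 21]
20 → replaces 21 → [8, 12, 16, 20]
22 → extends → [8, 12, 16, 20, 22]
22 → already a tail → [8, 12, 16, 20, 22]
24 → extends → [8, 12, 16, 20, 22, 24]
23 → replaces 24 → [8, 12, 16, 20, 22, 23]
Six tails, so the longest strictly increasing subsequence has length 6 (e.g. 18, 19, 20, 21, 22, 24).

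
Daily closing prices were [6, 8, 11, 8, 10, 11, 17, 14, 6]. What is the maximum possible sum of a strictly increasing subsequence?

52

Let S[i] be the best sum of a strictly increasing subsequence ending at i:
i:      1  2  3  4  5  6  7  8  9
a[i]:   6  8 11  8 10 11 17 14  6
S:      6 14 25 14 24 35 52 49  6
Maximum is 52 (e.g. 6 + 8 + 10 + 11 + 17).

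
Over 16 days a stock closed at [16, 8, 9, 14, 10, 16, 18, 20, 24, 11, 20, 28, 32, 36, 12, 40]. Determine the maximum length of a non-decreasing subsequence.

11

Track the smallest tail for each achievable length (allowing ties):
16 → extends → [16]
8 → replaces 16 → [8]
9 → extends → [8, 9]
14 → extends → [8, 9, 14]
10 → replaces 14 → [8, 9, 10]
16 → extends → [8, 9, 10, 16]
18 → extends → [8, 9, 10, 16, 18]
20 → extends → [8, 9, 10, 16, 18, 20]
24 → extends → [8, 9, 10, 16, 18, 20, 24]
11 → replaces 16 → [8, 9, 10, 11, 18, 20, 24]
20 → replaces 24 → [8, 9, 10, 11, 18, 20, 20]
28 → extends → [8, 9, 10, 11, 18, 20, 20, 28]
32 → extends → [8, 9, 10, 11, 18, 20, 20, 28, 32]
36 → extends → [8, 9, 10, 11, 18, 20, 20, 28, 32, 36]
12 → replaces 18 → [8, 9, 10, 11, 12, 20, 20, 28, 32, 36]
40 → extends → [8, 9, 10, 11, 12, 20, 20, 28, 32, 36, 40]
Eleven tails, so the longest non-decreasing subsequence has length 11 (e.g. 8, 9, 14, 16, 18, 20, 24, 28, 32, 36, 40).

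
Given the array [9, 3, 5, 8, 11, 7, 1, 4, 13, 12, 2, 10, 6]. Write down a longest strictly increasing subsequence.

3, 5, 8, 11, 13

Patience tails give the LIS length; then backtrack through the dp parents:
9 → extends → [9]
3 → replaces 9 → [3]
5 → extends → [3, 5]
8 → extends → [3, 5, 8]
11 → extends → [3, 5, 8, 11]
7 → replaces 8 → [3, 5, 7, 11]
1 → replaces 3 → [1, 5, 7, 11]
4 → replaces 5 → [1, 4, 7, 11]
13 → extends → [1, 4, 7, 11, 13]
12 → replaces 13 → [1, 4, 7, 11, 12]
2 → replaces 4 → [1, 2, 7, 11, 12]
10 → replaces 11 → [1, 2, 7, 10, 12]
6 → replaces 7 → [1, 2, 6, 10, 12]
Length 5; one witness is 3, 5, 8, 11, 13.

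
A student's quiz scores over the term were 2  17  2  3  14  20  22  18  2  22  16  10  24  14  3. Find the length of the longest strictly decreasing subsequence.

Negate each value so 'decreasing' becomes 'increasing', then run patience tails on the negated sequence:
-2 → extends → [-2]
-17 → replaces -2 → [-17]
-2 → extends → [-17, -2]
-3 → replaces -2 → [-17, -3]
-14 → replaces -3 → [-17, -14]
-20 → replaces -17 → [-20, -14]
-22 → replaces -20 → [-22, -14]
-18 → replaces -14 → [-22, -18]
-2 → extends → [-22, -18, -2]
-22 → already a tail → [-22, -18, -2]
-16 → replaces -2 → [-22, -18, -16]
-10 → extends → [-22, -18, -16, -10]
-24 → replaces -22 → [-24, -18, -16, -10]
-14 → replaces -10 → [-24, -18, -16, -14]
-3 → extends → [-24, -18, -16, -14, -3]
Five tails, so the longest strictly decreasing subsequence of the original has length 5.

5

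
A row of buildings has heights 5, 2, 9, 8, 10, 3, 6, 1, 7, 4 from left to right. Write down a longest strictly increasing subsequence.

2, 3, 6, 7

Patience tails give the LIS length; then backtrack through the dp parents:
5 → extends → [5]
2 → replaces 5 → [2]
9 → extends → [2, 9]
8 → replaces 9 → [2, 8]
10 → extends → [2, 8, 10]
3 → replaces 8 → [2, 3, 10]
6 → replaces 10 → [2, 3, 6]
1 → replaces 2 → [1, 3, 6]
7 → extends → [1, 3, 6, 7]
4 → replaces 6 → [1, 3, 4, 7]
Length 4; one witness is 2, 3, 6, 7.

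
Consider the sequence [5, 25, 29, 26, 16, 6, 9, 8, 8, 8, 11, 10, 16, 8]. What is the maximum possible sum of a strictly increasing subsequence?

Let S[i] be the best sum of a strictly increasing subsequence ending at i:
i:      1  2  3  4  5  6  7  8  9 10 11 12 13 14
a[i]:   5 25 29 26 16  6  9  8  8  8 11 10 16  8
S:      5 30 59 56 21 11 20 19 19 19 31 30 47 19
Maximum is 59 (e.g. 5 + 25 + 29).

59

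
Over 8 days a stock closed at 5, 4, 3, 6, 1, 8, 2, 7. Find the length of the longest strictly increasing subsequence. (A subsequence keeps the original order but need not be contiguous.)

3

Track the smallest tail for each achievable length (strict):
5 → extends → [5]
4 → replaces 5 → [4]
3 → replaces 4 → [3]
6 → extends → [3, 6]
1 → replaces 3 → [1, 6]
8 → extends → [1, 6, 8]
2 → replaces 6 → [1, 2, 8]
7 → replaces 8 → [1, 2, 7]
Three tails, so the longest strictly increasing subsequence has length 3 (e.g. 5, 6, 8).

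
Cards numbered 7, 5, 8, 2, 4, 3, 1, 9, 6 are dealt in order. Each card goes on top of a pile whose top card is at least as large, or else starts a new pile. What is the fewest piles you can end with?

3

The minimum number of non-increasing subsequences covering a sequence equals the length of its longest strictly increasing subsequence.
LIS length is 3 (e.g. 7, 8, 9), so 3 piles are needed.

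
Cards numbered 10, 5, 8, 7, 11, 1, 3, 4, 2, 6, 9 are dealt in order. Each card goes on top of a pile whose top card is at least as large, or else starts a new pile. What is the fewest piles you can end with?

5

Place each on the leftmost legal pile:
10 → new pile 1 (tops now [10])
5 → pile 1 (tops now [5])
8 → new pile 2 (tops now [5, 8])
7 → pile 2 (tops now [5, 7])
11 → new pile 3 (tops now [5, 7, 11])
1 → pile 1 (tops now [1, 7, 11])
3 → pile 2 (tops now [1, 3, 11])
4 → pile 3 (tops now [1, 3, 4])
2 → pile 2 (tops now [1, 2, 4])
6 → new pile 4 (tops now [1, 2, 4, 6])
9 → new pile 5 (tops now [1, 2, 4, 6, 9])
Five piles.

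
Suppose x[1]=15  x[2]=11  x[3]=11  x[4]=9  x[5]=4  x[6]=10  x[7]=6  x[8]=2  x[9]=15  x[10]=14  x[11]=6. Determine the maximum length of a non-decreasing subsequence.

3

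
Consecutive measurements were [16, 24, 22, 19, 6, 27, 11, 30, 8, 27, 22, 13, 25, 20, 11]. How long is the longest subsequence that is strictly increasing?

Let dp[i] be the length of the longest such subsequence ending at index i:
i:      1  2  3  4  5  6  7  8  9 10 11 12 13 14 15
a[i]:  16 24 22 19  6 27 11 30  8 27 22 13 25 20 11
dp:     1  2  2  2  1  3  2  4  2  3  3  3  4  4  3
Maximum dp value is 4.

4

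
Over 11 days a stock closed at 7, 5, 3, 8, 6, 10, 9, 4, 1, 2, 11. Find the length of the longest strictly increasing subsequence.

Track the smallest tail for each achievable length (strict):
7 → extends → [7]
5 → replaces 7 → [5]
3 → replaces 5 → [3]
8 → extends → [3, 8]
6 → replaces 8 → [3, 6]
10 → extends → [3, 6, 10]
9 → replaces 10 → [3, 6, 9]
4 → replaces 6 → [3, 4, 9]
1 → replaces 3 → [1, 4, 9]
2 → replaces 4 → [1, 2, 9]
11 → extends → [1, 2, 9, 11]
Four tails, so the longest strictly increasing subsequence has length 4 (e.g. 7, 8, 10, 11).

4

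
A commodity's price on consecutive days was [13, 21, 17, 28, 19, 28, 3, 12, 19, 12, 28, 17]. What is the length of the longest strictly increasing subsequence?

Track the smallest tail for each achievable length (strict):
13 → extends → [13]
21 → extends → [13, 21]
17 → replaces 21 → [13, 17]
28 → extends → [13, 17, 28]
19 → replaces 28 → [13, 17, 19]
28 → extends → [13, 17, 19, 28]
3 → replaces 13 → [3, 17, 19, 28]
12 → replaces 17 → [3, 12, 19, 28]
19 → already a tail → [3, 12, 19, 28]
12 → already a tail → [3, 12, 19, 28]
28 → already a tail → [3, 12, 19, 28]
17 → replaces 19 → [3, 12, 17, 28]
Four tails, so the longest strictly increasing subsequence has length 4 (e.g. 13, 17, 19, 28).

4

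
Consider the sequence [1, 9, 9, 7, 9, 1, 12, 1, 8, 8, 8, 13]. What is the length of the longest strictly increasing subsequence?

5

Let dp[i] be the length of the longest such subsequence ending at index i:
i:      1  2  3  4  5  6  7  8  9 10 11 12
a[i]:   1  9  9  7  9  1 12  1  8  8  8 13
dp:     1  2  2  2  3  1  4  1  3  3  3  5
Maximum dp value is 5.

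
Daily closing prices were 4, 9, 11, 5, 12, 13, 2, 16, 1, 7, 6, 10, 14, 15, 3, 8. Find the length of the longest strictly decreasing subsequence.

4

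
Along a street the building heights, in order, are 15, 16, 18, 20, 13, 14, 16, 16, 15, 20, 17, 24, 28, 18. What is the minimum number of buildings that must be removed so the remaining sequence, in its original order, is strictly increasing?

8

Fewest deletions = n − (longest strictly increasing subsequence).
i:      1  2  3  4  5  6  7  8  9 10 11 12 13 14
a[i]:  15 16 18 20 13 14 16 16 15 20 17 24 28 18
dp:     1  2  3  4  1  2  3  3  3  4  4  5  6  5
max dp = 6, so deletions = 14 − 6 = 8.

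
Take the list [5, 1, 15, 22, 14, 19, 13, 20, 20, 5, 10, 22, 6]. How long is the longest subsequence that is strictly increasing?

Let dp[i] be the length of the longest such subsequence ending at index i:
i:      1  2  3  4  5  6  7  8  9 10 11 12 13
a[i]:   5  1 15 22 14 19 13 20 20  5 10 22  6
dp:     1  1  2  3  2  3  2  4  4  2  3  5  3
Maximum dp value is 5.

5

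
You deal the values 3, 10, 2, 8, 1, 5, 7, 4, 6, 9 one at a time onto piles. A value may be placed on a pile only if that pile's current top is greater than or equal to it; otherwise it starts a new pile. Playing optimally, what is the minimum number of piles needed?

Place each on the leftmost legal pile:
3 → new pile 1 (tops now [3])
10 → new pile 2 (tops now [3, 10])
2 → pile 1 (tops now [2, 10])
8 → pile 2 (tops now [2, 8])
1 → pile 1 (tops now [1, 8])
5 → pile 2 (tops now [1, 5])
7 → new pile 3 (tops now [1, 5, 7])
4 → pile 2 (tops now [1, 4, 7])
6 → pile 3 (tops now [1, 4, 6])
9 → new pile 4 (tops now [1, 4, 6, 9])
Four piles.

4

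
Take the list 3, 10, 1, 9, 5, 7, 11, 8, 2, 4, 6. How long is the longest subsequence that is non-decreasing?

4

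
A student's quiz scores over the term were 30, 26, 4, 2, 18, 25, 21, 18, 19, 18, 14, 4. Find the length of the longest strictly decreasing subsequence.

8

Negate each value so 'decreasing' becomes 'increasing', then run patience tails on the negated sequence:
-30 → extends → [-30]
-26 → extends → [-30, -26]
-4 → extends → [-30, -26, -4]
-2 → extends → [-30, -26, -4, -2]
-18 → replaces -4 → [-30, -26, -18, -2]
-25 → replaces -18 → [-30, -26, -25, -2]
-21 → replaces -2 → [-30, -26, -25, -21]
-18 → extends → [-30, -26, -25, -21, -18]
-19 → replaces -18 → [-30, -26, -25, -21, -19]
-18 → extends → [-30, -26, -25, -21, -19, -18]
-14 → extends → [-30, -26, -25, -21, -19, -18, -14]
-4 → extends → [-30, -26, -25, -21, -19, -18, -14, -4]
Eight tails, so the longest strictly decreasing subsequence of the original has length 8.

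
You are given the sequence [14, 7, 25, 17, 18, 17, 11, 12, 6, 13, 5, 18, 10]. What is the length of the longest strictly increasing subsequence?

5

Track the smallest tail for each achievable length (strict):
14 → extends → [14]
7 → replaces 14 → [7]
25 → extends → [7, 25]
17 → replaces 25 → [7, 17]
18 → extends → [7, 17, 18]
17 → already a tail → [7, 17, 18]
11 → replaces 17 → [7, 11, 18]
12 → replaces 18 → [7, 11, 12]
6 → replaces 7 → [6, 11, 12]
13 → extends → [6, 11, 12, 13]
5 → replaces 6 → [5, 11, 12, 13]
18 → extends → [5, 11, 12, 13, 18]
10 → replaces 11 → [5, 10, 12, 13, 18]
Five tails, so the longest strictly increasing subsequence has length 5 (e.g. 7, 11, 12, 13, 18).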